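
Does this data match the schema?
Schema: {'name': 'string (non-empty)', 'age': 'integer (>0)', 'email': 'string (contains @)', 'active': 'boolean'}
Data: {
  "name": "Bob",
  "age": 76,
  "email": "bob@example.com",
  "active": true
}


Validating each field against schema:
  name: OK (non-empty string)
  age: OK (positive integer)
  email: OK (string with @)
  active: OK (boolean)

Result: VALID

VALID


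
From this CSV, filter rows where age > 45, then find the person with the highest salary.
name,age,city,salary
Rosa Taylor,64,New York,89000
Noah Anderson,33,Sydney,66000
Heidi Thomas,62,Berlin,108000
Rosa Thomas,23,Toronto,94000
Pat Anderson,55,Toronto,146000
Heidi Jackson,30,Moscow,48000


Filter: age > 45
Sort by: salary (descending)

Filtered records (3):
  Pat Anderson, age 55, salary $146000
  Heidi Thomas, age 62, salary $108000
  Rosa Taylor, age 64, salary $89000

Highest salary: Pat Anderson ($146000)

Pat Anderson


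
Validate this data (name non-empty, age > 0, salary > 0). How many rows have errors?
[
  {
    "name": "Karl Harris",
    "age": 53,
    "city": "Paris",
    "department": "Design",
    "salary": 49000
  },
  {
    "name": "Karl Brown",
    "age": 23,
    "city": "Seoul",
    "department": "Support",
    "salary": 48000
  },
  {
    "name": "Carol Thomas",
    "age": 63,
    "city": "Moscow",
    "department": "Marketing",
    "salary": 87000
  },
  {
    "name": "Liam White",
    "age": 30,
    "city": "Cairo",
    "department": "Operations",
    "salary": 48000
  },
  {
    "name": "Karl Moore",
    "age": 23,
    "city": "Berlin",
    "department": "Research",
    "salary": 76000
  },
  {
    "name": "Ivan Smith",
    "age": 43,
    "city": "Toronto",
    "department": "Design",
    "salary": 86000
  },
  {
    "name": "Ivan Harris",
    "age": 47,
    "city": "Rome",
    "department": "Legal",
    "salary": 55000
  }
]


Validating 7 records:
Rules: name non-empty, age > 0, salary > 0

  Row 1 (Karl Harris): OK
  Row 2 (Karl Brown): OK
  Row 3 (Carol Thomas): OK
  Row 4 (Liam White): OK
  Row 5 (Karl Moore): OK
  Row 6 (Ivan Smith): OK
  Row 7 (Ivan Harris): OK

Total errors: 0

0 errors


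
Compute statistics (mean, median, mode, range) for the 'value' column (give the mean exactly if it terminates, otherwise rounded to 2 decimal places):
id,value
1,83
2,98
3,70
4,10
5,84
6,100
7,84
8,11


Data: [83, 98, 70, 10, 84, 100, 84, 11]
Count: 8
Sum: 540
Mean: 540/8 = 67.5
Sorted: [10, 11, 70, 83, 84, 84, 98, 100]
Median: 83.5
Mode: 84 (2 times)
Range: 100 - 10 = 90
Min: 10, Max: 100

mean=67.5, median=83.5, mode=84, range=90


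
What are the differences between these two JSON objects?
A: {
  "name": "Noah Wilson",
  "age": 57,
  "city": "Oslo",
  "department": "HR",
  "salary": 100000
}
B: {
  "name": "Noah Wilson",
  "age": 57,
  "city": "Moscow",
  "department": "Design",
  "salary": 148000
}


Comparing each field (in key order):
  name: same
  age: same
  city: DIFFERENT
  department: DIFFERENT
  salary: DIFFERENT
Differences:
  city: Oslo -> Moscow
  department: HR -> Design
  salary: 100000 -> 148000

3 field(s) changed

3 changes: city, department, salary


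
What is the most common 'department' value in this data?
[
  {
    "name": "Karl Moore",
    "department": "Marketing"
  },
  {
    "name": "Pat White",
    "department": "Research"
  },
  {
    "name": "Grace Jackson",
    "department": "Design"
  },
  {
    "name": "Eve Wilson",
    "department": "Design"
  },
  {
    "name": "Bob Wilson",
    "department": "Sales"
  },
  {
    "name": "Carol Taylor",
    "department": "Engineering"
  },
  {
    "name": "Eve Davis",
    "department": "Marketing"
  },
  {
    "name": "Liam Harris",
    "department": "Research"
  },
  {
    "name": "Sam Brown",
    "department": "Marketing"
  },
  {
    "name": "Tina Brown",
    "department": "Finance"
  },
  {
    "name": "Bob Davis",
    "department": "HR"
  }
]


Counting 'department' values across 11 records:

  Marketing: 3 ###
  Research: 2 ##
  Design: 2 ##
  Sales: 1 #
  Engineering: 1 #
  Finance: 1 #
  HR: 1 #

Most common: Marketing (3 times)

Marketing (3 times)


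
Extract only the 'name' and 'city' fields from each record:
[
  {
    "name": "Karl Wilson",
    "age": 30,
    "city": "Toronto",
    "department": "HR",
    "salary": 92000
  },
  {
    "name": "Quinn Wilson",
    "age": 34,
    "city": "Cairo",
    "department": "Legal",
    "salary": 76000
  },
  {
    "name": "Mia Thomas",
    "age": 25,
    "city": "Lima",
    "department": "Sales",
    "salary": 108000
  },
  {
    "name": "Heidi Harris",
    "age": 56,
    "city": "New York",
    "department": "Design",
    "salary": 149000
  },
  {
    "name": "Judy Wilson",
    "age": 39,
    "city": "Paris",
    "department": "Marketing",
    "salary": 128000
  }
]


Original: 5 records with fields: name, age, city, department, salary
Keep: ['name', 'city']
Drop: ['age', 'department', 'salary']
Result: 5 records, 2 fields each

[
  {
    "name": "Karl Wilson",
    "city": "Toronto"
  },
  {
    "name": "Quinn Wilson",
    "city": "Cairo"
  },
  {
    "name": "Mia Thomas",
    "city": "Lima"
  },
  {
    "name": "Heidi Harris",
    "city": "New York"
  },
  {
    "name": "Judy Wilson",
    "city": "Paris"
  }
]


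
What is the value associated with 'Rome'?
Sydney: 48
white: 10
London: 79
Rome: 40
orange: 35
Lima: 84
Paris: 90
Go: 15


Looking up key 'Rome'
Value: 40

40


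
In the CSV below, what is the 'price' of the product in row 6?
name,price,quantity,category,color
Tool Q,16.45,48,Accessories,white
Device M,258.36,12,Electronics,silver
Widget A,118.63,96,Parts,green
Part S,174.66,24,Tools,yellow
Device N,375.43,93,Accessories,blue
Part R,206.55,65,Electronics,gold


Query: Row 6 ('Part R'), column 'price'
Value: 206.55

206.55


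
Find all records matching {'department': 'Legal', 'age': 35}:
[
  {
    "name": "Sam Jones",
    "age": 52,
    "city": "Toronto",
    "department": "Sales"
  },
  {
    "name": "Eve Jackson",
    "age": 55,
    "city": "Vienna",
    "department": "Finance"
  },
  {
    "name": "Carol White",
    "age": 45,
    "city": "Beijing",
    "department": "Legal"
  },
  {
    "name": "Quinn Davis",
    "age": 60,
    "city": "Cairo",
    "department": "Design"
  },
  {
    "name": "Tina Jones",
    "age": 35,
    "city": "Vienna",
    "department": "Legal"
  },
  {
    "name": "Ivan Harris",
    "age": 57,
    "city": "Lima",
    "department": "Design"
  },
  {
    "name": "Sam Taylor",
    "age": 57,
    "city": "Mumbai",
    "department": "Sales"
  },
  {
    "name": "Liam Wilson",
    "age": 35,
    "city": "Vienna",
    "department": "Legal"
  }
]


Search criteria: {'department': 'Legal', 'age': 35}

Checking 8 records:
  Sam Jones: {department: Sales, age: 52}
  Eve Jackson: {department: Finance, age: 55}
  Carol White: {department: Legal, age: 45}
  Quinn Davis: {department: Design, age: 60}
  Tina Jones: {department: Legal, age: 35} <-- MATCH
  Ivan Harris: {department: Design, age: 57}
  Sam Taylor: {department: Sales, age: 57}
  Liam Wilson: {department: Legal, age: 35} <-- MATCH

Matches: ["Tina Jones", "Liam Wilson"]

["Tina Jones", "Liam Wilson"]


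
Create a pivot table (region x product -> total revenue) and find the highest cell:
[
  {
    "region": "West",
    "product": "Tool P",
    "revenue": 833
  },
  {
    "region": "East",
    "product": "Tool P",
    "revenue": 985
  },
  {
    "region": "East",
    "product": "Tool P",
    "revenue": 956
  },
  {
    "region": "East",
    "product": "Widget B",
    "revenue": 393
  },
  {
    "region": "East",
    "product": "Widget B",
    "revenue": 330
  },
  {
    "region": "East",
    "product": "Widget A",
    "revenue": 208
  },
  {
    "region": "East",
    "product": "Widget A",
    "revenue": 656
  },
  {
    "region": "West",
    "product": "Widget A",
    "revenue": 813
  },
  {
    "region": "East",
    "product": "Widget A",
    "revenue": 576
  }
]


Pivot: region (rows) x product (columns) -> total revenue

     Tool P        Widget A      Widget B    
East          1941          1440           723  
West           833           813             0  

Highest: East / Tool P = $1941

East / Tool P = $1941


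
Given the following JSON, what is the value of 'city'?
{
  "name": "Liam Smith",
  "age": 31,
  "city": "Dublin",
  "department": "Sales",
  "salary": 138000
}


Looking up field 'city'
Value: Dublin

Dublin


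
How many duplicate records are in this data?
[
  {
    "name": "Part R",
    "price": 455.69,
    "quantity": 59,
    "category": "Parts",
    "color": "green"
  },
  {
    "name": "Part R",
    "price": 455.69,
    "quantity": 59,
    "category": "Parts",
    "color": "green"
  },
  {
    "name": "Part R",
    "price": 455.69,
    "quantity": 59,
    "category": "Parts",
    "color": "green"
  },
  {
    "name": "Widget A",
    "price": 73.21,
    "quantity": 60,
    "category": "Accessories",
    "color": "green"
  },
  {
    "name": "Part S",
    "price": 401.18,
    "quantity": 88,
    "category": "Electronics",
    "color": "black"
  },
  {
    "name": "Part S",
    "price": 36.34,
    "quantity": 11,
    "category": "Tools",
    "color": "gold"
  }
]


Checking 6 records for duplicates:

  Row 1: Part R ($455.69, qty 59)
  Row 2: Part R ($455.69, qty 59) <-- DUPLICATE
  Row 3: Part R ($455.69, qty 59) <-- DUPLICATE
  Row 4: Widget A ($73.21, qty 60)
  Row 5: Part S ($401.18, qty 88)
  Row 6: Part S ($36.34, qty 11)

Duplicates found: 2
Unique records: 4

2 duplicates, 4 unique


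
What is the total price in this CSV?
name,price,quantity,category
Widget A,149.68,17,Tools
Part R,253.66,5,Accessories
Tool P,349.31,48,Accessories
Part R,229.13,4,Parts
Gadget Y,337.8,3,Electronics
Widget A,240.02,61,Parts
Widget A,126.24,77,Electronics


Computing total price:
Values: [149.68, 253.66, 349.31, 229.13, 337.8, 240.02, 126.24]
Sum = 1685.84

1685.84


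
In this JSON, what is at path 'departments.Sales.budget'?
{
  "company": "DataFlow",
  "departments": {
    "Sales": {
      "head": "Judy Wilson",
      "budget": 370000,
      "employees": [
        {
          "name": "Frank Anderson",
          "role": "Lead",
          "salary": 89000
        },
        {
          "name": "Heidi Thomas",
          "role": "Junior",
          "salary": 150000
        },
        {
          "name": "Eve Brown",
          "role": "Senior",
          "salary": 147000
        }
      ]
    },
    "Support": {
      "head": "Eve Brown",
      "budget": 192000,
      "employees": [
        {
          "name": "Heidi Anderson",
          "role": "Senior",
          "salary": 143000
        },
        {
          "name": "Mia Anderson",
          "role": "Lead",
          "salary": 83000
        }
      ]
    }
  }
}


Path: departments.Sales.budget

Navigate:
  -> departments
  -> Sales
  -> budget = 370000

370000


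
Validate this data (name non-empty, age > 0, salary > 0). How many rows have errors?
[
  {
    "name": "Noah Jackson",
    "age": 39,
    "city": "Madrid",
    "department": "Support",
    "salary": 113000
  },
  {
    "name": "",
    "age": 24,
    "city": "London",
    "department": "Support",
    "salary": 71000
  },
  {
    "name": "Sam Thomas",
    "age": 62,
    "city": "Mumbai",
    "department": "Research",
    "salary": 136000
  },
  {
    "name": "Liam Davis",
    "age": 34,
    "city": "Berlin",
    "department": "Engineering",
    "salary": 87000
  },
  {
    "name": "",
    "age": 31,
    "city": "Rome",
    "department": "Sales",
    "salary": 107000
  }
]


Validating 5 records:
Rules: name non-empty, age > 0, salary > 0

  Row 1 (Noah Jackson): OK
  Row 2 (???): empty name
  Row 3 (Sam Thomas): OK
  Row 4 (Liam Davis): OK
  Row 5 (???): empty name

Total errors: 2

2 errors


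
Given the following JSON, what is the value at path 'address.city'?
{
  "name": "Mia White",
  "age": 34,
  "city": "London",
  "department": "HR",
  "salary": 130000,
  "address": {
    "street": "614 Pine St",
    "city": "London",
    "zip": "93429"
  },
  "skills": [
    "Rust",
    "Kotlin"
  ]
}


Query: address.city
Path: address -> city
Value: London

London


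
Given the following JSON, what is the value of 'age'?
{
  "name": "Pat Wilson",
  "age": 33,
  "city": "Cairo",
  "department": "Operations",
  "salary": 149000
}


Looking up field 'age'
Value: 33

33


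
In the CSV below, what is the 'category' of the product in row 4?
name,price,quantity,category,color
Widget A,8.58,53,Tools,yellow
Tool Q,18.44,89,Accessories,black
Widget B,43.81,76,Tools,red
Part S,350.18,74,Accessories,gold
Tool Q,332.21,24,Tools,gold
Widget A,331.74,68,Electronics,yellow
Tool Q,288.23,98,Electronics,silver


Query: Row 4 ('Part S'), column 'category'
Value: Accessories

Accessories


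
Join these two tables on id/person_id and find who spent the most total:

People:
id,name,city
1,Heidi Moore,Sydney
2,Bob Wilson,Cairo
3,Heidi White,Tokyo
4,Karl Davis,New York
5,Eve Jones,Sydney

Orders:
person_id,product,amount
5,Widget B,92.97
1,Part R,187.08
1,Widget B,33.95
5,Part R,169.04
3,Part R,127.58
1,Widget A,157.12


Join on: people.id = orders.person_id

Joined rows:
  Eve Jones (Sydney) bought Widget B for $92.97
  Heidi Moore (Sydney) bought Part R for $187.08
  Heidi Moore (Sydney) bought Widget B for $33.95
  Eve Jones (Sydney) bought Part R for $169.04
  Heidi White (Tokyo) bought Part R for $127.58
  Heidi Moore (Sydney) bought Widget A for $157.12

Total per person:
  Heidi Moore: $378.15
  Eve Jones: $262.01
  Heidi White: $127.58

Top spender: Heidi Moore ($378.15)

Heidi Moore ($378.15)


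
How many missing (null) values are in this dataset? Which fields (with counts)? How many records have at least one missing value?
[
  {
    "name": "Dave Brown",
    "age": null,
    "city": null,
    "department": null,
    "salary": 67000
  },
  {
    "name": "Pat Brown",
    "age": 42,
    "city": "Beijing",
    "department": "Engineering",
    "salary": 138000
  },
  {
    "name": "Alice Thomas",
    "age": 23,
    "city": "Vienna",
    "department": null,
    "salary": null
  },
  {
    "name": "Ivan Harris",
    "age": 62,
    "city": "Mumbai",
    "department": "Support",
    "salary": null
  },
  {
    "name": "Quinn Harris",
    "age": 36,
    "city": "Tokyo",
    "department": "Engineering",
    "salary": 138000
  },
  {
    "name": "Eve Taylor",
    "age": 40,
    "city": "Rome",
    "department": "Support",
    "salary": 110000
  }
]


Checking for missing (null) values in 6 records:

  Dave Brown: age, city, department
  Pat Brown: complete
  Alice Thomas: department, salary
  Ivan Harris: salary
  Quinn Harris: complete
  Eve Taylor: complete

Per field:
  name: 0 missing
  age: 1 missing
  city: 1 missing
  department: 2 missing
  salary: 2 missing

Total missing values: 6
Records with any missing: 3

6 missing values (age: 1, city: 1, department: 2, salary: 2); 3 incomplete records


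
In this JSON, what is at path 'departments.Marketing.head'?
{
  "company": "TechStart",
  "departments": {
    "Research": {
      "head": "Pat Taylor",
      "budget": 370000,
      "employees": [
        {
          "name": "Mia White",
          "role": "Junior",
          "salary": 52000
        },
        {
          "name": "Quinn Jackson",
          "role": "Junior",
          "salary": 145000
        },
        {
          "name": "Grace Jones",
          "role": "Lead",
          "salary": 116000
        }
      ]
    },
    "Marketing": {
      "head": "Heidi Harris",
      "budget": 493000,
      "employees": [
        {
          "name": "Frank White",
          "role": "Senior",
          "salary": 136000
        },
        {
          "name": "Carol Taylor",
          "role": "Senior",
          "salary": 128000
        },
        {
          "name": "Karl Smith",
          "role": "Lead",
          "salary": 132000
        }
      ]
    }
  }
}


Path: departments.Marketing.head

Navigate:
  -> departments
  -> Marketing
  -> head = 'Heidi Harris'

Heidi Harris


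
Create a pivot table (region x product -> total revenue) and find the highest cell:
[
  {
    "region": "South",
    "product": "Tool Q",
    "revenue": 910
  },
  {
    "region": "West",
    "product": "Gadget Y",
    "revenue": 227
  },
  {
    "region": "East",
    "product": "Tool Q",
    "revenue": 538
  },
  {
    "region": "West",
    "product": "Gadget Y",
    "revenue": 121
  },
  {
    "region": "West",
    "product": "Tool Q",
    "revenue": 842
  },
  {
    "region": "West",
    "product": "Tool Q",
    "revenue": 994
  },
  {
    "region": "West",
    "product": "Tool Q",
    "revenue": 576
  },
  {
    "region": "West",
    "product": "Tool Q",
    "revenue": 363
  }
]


Pivot: region (rows) x product (columns) -> total revenue

     Gadget Y      Tool Q      
East             0           538  
South            0           910  
West           348          2775  

Highest: West / Tool Q = $2775

West / Tool Q = $2775


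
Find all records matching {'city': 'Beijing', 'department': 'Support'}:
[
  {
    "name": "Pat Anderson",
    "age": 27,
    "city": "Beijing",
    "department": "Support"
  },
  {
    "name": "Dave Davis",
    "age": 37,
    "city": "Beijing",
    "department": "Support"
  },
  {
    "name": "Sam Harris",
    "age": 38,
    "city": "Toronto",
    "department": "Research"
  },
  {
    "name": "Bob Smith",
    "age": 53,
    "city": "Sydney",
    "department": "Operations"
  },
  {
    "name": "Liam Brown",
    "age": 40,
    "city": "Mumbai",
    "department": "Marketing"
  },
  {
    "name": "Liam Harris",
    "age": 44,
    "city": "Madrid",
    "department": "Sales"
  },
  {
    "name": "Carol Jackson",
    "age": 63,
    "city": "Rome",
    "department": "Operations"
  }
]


Search criteria: {'city': 'Beijing', 'department': 'Support'}

Checking 7 records:
  Pat Anderson: {city: Beijing, department: Support} <-- MATCH
  Dave Davis: {city: Beijing, department: Support} <-- MATCH
  Sam Harris: {city: Toronto, department: Research}
  Bob Smith: {city: Sydney, department: Operations}
  Liam Brown: {city: Mumbai, department: Marketing}
  Liam Harris: {city: Madrid, department: Sales}
  Carol Jackson: {city: Rome, department: Operations}

Matches: ["Pat Anderson", "Dave Davis"]

["Pat Anderson", "Dave Davis"]


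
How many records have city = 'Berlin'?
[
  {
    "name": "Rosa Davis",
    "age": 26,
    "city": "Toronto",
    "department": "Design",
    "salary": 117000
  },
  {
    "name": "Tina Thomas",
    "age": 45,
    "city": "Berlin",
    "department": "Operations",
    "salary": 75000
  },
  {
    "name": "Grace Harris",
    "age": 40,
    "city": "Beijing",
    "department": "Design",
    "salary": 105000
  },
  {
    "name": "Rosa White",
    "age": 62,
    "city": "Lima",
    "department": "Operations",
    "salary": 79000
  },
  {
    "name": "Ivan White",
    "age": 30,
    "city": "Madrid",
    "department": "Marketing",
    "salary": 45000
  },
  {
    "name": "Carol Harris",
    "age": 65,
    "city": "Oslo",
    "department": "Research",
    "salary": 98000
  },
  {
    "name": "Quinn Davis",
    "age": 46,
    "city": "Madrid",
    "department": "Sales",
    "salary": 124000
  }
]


Data: 7 records
Condition: city = 'Berlin'

Checking each record:
  Rosa Davis: Toronto
  Tina Thomas: Berlin MATCH
  Grace Harris: Beijing
  Rosa White: Lima
  Ivan White: Madrid
  Carol Harris: Oslo
  Quinn Davis: Madrid

Count: 1

1


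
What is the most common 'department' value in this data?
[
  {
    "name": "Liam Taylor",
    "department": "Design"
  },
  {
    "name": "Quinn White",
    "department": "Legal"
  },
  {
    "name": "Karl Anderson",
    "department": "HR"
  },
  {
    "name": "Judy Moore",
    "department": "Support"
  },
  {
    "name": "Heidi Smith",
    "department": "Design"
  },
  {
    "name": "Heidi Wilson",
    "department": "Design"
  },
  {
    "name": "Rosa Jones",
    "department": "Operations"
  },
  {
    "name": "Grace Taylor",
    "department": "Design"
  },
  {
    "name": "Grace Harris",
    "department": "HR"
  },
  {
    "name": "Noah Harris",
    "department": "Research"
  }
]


Counting 'department' values across 10 records:

  Design: 4 ####
  HR: 2 ##
  Legal: 1 #
  Support: 1 #
  Operations: 1 #
  Research: 1 #

Most common: Design (4 times)

Design (4 times)


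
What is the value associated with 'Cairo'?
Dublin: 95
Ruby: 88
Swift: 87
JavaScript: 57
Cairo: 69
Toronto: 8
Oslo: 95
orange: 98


Looking up key 'Cairo'
Value: 69

69


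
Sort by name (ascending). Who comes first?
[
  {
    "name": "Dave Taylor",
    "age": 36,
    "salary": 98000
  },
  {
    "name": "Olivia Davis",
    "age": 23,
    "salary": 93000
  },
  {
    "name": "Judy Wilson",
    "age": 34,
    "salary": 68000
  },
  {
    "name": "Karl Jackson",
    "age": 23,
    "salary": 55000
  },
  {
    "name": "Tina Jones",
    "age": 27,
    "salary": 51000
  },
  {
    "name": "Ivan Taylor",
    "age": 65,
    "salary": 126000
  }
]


Sort by: name (ascending)

Sorted order:
  1. Dave Taylor (name = Dave Taylor)
  2. Ivan Taylor (name = Ivan Taylor)
  3. Judy Wilson (name = Judy Wilson)
  4. Karl Jackson (name = Karl Jackson)
  5. Olivia Davis (name = Olivia Davis)
  6. Tina Jones (name = Tina Jones)

First: Dave Taylor

Dave Taylor


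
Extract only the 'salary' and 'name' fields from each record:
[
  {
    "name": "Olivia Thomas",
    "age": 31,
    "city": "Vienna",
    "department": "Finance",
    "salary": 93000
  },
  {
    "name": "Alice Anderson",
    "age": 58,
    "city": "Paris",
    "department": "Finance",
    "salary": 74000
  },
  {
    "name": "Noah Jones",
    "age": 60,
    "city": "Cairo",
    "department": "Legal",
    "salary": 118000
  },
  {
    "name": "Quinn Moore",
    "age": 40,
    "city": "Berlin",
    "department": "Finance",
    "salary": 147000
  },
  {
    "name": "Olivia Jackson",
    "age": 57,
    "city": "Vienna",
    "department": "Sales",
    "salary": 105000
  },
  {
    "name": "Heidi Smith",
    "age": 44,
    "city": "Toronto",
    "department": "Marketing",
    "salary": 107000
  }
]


Original: 6 records with fields: name, age, city, department, salary
Keep: ['salary', 'name']
Drop: ['age', 'city', 'department']
Result: 6 records, 2 fields each

[
  {
    "salary": 93000,
    "name": "Olivia Thomas"
  },
  {
    "salary": 74000,
    "name": "Alice Anderson"
  },
  {
    "salary": 118000,
    "name": "Noah Jones"
  },
  {
    "salary": 147000,
    "name": "Quinn Moore"
  },
  {
    "salary": 105000,
    "name": "Olivia Jackson"
  },
  {
    "salary": 107000,
    "name": "Heidi Smith"
  }
]


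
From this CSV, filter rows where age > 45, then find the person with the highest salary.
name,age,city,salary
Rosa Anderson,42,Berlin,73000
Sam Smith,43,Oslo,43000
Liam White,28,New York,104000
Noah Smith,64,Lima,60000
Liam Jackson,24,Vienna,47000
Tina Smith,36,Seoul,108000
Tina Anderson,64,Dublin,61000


Filter: age > 45
Sort by: salary (descending)

Filtered records (2):
  Tina Anderson, age 64, salary $61000
  Noah Smith, age 64, salary $60000

Highest salary: Tina Anderson ($61000)

Tina Anderson


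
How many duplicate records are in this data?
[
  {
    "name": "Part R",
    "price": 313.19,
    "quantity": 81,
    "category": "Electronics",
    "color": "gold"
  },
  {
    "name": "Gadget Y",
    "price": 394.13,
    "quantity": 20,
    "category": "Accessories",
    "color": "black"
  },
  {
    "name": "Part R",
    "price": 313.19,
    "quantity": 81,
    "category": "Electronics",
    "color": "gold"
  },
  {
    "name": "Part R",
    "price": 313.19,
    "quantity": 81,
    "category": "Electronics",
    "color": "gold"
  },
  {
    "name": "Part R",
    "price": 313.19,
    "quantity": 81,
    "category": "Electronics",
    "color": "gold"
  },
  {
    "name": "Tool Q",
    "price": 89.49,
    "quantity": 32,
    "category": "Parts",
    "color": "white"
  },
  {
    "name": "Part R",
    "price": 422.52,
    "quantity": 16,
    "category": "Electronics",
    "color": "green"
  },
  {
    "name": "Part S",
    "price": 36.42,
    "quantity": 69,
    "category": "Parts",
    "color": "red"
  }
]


Checking 8 records for duplicates:

  Row 1: Part R ($313.19, qty 81)
  Row 2: Gadget Y ($394.13, qty 20)
  Row 3: Part R ($313.19, qty 81) <-- DUPLICATE
  Row 4: Part R ($313.19, qty 81) <-- DUPLICATE
  Row 5: Part R ($313.19, qty 81) <-- DUPLICATE
  Row 6: Tool Q ($89.49, qty 32)
  Row 7: Part R ($422.52, qty 16)
  Row 8: Part S ($36.42, qty 69)

Duplicates found: 3
Unique records: 5

3 duplicates, 5 unique


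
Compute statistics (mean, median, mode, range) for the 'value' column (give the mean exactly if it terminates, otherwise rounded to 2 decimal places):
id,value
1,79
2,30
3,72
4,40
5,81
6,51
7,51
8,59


Data: [79, 30, 72, 40, 81, 51, 51, 59]
Count: 8
Sum: 463
Mean: 463/8 = 57.875
Sorted: [30, 40, 51, 51, 59, 72, 79, 81]
Median: 55.0
Mode: 51 (2 times)
Range: 81 - 30 = 51
Min: 30, Max: 81

mean=57.875, median=55.0, mode=51, range=51


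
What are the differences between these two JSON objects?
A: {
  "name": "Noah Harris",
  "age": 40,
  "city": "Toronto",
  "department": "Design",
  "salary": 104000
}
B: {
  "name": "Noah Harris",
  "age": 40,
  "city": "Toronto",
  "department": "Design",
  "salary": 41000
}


Comparing each field (in key order):
  name: same
  age: same
  city: same
  department: same
  salary: DIFFERENT
Differences:
  salary: 104000 -> 41000

1 field(s) changed

1 change: salary


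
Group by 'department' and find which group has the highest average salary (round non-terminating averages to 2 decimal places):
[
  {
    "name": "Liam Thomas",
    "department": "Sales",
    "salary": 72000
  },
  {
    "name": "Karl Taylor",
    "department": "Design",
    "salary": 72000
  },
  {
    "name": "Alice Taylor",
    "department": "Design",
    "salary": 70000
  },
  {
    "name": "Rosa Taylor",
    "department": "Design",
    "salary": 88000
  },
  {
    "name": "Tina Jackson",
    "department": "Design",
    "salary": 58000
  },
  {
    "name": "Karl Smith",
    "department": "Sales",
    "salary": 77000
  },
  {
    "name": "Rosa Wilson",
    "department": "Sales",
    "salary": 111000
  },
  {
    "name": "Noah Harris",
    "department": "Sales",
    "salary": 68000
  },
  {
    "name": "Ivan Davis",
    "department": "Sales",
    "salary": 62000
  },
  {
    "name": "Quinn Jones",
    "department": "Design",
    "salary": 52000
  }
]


Group by: department

Groups:
  Design: 5 people, avg salary = 340000/5 = $68000
  Sales: 5 people, avg salary = 390000/5 = $78000

Highest average salary: Sales ($78000)

Sales ($78000)


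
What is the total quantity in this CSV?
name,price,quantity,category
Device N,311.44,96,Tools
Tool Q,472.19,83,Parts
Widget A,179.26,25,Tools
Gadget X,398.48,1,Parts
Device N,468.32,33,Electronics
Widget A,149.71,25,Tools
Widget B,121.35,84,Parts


Computing total quantity:
Values: [96, 83, 25, 1, 33, 25, 84]
Sum = 347

347


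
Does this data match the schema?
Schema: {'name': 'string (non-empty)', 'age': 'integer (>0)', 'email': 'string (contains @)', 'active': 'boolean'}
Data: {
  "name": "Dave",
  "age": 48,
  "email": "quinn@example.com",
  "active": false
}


Validating each field against schema:
  name: OK (non-empty string)
  age: OK (positive integer)
  email: OK (string with @)
  active: OK (boolean)

Result: VALID

VALID


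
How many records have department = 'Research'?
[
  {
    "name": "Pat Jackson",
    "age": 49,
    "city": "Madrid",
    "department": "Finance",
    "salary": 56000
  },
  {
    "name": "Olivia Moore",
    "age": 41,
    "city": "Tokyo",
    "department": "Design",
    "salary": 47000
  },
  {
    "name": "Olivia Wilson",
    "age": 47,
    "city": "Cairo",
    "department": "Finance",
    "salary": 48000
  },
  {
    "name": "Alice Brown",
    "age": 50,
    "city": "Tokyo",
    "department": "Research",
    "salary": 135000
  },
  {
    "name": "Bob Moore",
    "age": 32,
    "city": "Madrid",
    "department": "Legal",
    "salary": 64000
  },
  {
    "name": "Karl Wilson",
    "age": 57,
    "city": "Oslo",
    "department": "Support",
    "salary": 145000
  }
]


Data: 6 records
Condition: department = 'Research'

Checking each record:
  Pat Jackson: Finance
  Olivia Moore: Design
  Olivia Wilson: Finance
  Alice Brown: Research MATCH
  Bob Moore: Legal
  Karl Wilson: Support

Count: 1

1


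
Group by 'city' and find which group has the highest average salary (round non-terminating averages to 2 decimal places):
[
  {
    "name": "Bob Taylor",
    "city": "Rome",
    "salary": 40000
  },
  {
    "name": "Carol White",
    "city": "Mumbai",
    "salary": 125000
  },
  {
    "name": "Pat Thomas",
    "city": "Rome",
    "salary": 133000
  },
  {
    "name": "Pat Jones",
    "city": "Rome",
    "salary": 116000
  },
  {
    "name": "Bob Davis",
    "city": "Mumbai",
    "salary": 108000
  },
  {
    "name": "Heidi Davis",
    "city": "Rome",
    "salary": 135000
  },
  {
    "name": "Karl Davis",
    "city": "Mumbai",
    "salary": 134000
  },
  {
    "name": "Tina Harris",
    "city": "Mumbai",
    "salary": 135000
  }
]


Group by: city

Groups:
  Mumbai: 4 people, avg salary = 502000/4 = $125500
  Rome: 4 people, avg salary = 424000/4 = $106000

Highest average salary: Mumbai ($125500)

Mumbai ($125500)


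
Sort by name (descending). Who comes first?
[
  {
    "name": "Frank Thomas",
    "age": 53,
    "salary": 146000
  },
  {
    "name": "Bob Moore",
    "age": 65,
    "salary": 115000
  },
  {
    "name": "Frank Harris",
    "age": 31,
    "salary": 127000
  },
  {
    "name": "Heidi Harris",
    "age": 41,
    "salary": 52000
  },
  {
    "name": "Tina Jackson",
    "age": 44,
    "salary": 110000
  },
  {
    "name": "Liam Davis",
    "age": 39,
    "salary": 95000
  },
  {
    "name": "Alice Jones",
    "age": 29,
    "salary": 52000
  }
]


Sort by: name (descending)

Sorted order:
  1. Tina Jackson (name = Tina Jackson)
  2. Liam Davis (name = Liam Davis)
  3. Heidi Harris (name = Heidi Harris)
  4. Frank Thomas (name = Frank Thomas)
  5. Frank Harris (name = Frank Harris)
  6. Bob Moore (name = Bob Moore)
  7. Alice Jones (name = Alice Jones)

First: Tina Jackson

Tina Jackson


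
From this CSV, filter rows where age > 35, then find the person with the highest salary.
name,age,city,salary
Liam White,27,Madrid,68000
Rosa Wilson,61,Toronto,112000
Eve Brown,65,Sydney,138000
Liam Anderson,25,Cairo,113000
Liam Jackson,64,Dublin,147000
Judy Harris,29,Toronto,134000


Filter: age > 35
Sort by: salary (descending)

Filtered records (3):
  Liam Jackson, age 64, salary $147000
  Eve Brown, age 65, salary $138000
  Rosa Wilson, age 61, salary $112000

Highest salary: Liam Jackson ($147000)

Liam Jackson


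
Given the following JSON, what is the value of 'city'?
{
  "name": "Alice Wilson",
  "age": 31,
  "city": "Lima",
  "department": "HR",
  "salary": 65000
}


Looking up field 'city'
Value: Lima

Lima


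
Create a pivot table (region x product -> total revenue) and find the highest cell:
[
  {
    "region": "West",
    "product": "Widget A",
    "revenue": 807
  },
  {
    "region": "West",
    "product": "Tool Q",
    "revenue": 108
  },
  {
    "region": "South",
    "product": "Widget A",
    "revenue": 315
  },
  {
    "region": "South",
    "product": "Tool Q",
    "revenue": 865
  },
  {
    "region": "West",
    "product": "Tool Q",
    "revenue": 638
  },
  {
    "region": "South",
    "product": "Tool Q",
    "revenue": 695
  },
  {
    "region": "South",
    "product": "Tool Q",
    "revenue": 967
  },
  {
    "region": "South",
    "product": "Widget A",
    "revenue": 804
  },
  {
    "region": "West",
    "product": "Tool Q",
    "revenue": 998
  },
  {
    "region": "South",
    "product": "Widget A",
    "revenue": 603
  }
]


Pivot: region (rows) x product (columns) -> total revenue

     Tool Q        Widget A    
South         2527          1722  
West          1744           807  

Highest: South / Tool Q = $2527

South / Tool Q = $2527


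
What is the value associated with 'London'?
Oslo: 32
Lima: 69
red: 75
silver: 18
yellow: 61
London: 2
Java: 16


Looking up key 'London'
Value: 2

2


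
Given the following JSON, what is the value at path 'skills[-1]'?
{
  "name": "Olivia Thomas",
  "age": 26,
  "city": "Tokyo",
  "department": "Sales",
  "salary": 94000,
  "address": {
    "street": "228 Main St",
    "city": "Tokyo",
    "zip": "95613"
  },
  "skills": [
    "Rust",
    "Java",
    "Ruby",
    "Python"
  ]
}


Query: skills[-1]
Path: skills -> last element
Value: Python

Python


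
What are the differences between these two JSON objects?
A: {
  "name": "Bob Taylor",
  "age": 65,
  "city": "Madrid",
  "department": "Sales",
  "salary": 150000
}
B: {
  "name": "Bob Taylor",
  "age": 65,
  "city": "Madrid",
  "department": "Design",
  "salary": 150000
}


Comparing each field (in key order):
  name: same
  age: same
  city: same
  department: DIFFERENT
  salary: same
Differences:
  department: Sales -> Design

1 field(s) changed

1 change: department


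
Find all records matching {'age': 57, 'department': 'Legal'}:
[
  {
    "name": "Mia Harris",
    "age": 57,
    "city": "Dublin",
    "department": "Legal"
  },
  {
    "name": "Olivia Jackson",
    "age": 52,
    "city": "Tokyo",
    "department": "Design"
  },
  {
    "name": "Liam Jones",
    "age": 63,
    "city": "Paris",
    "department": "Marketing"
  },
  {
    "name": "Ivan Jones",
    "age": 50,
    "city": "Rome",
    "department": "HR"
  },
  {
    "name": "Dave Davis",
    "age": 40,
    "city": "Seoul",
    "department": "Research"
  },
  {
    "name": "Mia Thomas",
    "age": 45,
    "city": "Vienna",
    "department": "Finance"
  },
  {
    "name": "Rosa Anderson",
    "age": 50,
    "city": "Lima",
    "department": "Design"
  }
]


Search criteria: {'age': 57, 'department': 'Legal'}

Checking 7 records:
  Mia Harris: {age: 57, department: Legal} <-- MATCH
  Olivia Jackson: {age: 52, department: Design}
  Liam Jones: {age: 63, department: Marketing}
  Ivan Jones: {age: 50, department: HR}
  Dave Davis: {age: 40, department: Research}
  Mia Thomas: {age: 45, department: Finance}
  Rosa Anderson: {age: 50, department: Design}

Matches: ["Mia Harris"]

["Mia Harris"]


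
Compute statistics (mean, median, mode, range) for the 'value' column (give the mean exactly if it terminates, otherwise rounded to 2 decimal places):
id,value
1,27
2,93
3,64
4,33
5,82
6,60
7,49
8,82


Data: [27, 93, 64, 33, 82, 60, 49, 82]
Count: 8
Sum: 490
Mean: 490/8 = 61.25
Sorted: [27, 33, 49, 60, 64, 82, 82, 93]
Median: 62.0
Mode: 82 (2 times)
Range: 93 - 27 = 66
Min: 27, Max: 93

mean=61.25, median=62.0, mode=82, range=66


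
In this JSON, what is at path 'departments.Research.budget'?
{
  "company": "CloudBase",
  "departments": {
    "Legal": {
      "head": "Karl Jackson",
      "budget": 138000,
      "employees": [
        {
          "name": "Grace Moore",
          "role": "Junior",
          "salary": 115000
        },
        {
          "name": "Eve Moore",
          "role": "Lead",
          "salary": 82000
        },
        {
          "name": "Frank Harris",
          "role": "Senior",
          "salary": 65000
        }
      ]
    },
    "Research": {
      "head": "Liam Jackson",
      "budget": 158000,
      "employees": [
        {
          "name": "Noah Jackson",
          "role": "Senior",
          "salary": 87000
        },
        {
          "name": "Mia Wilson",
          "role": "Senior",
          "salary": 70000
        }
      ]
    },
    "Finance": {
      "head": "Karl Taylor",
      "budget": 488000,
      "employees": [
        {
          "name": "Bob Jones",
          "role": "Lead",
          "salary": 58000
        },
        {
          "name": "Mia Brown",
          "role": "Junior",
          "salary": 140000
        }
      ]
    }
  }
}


Path: departments.Research.budget

Navigate:
  -> departments
  -> Research
  -> budget = 158000

158000


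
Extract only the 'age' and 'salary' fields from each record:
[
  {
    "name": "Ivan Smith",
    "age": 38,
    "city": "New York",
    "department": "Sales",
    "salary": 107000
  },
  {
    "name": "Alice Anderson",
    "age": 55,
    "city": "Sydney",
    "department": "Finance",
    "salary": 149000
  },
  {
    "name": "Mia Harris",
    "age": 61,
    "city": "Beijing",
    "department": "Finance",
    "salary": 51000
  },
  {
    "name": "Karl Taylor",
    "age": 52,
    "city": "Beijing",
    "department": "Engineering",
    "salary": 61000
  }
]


Original: 4 records with fields: name, age, city, department, salary
Keep: ['age', 'salary']
Drop: ['name', 'city', 'department']
Result: 4 records, 2 fields each

[
  {
    "age": 38,
    "salary": 107000
  },
  {
    "age": 55,
    "salary": 149000
  },
  {
    "age": 61,
    "salary": 51000
  },
  {
    "age": 52,
    "salary": 61000
  }
]


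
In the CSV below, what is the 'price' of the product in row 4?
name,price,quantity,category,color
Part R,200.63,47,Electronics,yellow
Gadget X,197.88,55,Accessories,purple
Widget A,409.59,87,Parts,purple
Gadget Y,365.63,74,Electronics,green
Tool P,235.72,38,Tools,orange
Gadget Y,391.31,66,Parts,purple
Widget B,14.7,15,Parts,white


Query: Row 4 ('Gadget Y'), column 'price'
Value: 365.63

365.63


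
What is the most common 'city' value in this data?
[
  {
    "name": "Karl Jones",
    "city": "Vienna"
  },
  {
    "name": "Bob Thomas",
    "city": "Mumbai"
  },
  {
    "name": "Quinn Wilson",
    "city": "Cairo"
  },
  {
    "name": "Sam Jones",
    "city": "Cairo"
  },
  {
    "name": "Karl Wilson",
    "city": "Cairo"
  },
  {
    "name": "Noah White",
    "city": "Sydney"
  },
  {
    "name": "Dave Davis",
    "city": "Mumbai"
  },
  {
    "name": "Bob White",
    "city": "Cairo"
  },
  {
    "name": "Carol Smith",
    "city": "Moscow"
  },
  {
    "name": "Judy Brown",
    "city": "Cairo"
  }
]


Counting 'city' values across 10 records:

  Cairo: 5 #####
  Mumbai: 2 ##
  Vienna: 1 #
  Sydney: 1 #
  Moscow: 1 #

Most common: Cairo (5 times)

Cairo (5 times)


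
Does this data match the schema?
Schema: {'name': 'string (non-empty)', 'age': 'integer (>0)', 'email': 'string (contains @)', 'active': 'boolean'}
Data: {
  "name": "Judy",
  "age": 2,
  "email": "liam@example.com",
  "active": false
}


Validating each field against schema:
  name: OK (non-empty string)
  age: OK (positive integer)
  email: OK (string with @)
  active: OK (boolean)

Result: VALID

VALID


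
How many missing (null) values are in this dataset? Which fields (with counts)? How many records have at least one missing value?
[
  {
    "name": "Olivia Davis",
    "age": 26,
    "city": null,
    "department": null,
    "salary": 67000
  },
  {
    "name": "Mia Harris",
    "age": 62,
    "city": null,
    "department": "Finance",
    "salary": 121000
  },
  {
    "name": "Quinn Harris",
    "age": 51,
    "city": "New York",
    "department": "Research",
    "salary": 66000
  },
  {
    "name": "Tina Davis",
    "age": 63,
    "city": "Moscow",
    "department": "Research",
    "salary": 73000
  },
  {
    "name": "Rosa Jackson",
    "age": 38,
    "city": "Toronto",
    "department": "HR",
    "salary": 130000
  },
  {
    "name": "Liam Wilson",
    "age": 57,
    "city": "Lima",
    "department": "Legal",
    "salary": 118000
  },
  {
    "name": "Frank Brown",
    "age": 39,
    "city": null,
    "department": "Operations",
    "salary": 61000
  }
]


Checking for missing (null) values in 7 records:

  Olivia Davis: city, department
  Mia Harris: city
  Quinn Harris: complete
  Tina Davis: complete
  Rosa Jackson: complete
  Liam Wilson: complete
  Frank Brown: city

Per field:
  name: 0 missing
  age: 0 missing
  city: 3 missing
  department: 1 missing
  salary: 0 missing

Total missing values: 4
Records with any missing: 3

4 missing values (city: 3, department: 1); 3 incomplete records


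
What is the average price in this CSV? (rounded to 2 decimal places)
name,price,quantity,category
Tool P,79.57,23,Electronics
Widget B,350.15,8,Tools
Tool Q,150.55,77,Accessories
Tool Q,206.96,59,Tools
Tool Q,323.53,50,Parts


Computing average price:
Values: [79.57, 350.15, 150.55, 206.96, 323.53]
Sum = 1110.76
Count = 5
Average = 1110.76/5 = 222.152 exactly -> 222.15 (rounded half-up to 2 decimal places)

222.15
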